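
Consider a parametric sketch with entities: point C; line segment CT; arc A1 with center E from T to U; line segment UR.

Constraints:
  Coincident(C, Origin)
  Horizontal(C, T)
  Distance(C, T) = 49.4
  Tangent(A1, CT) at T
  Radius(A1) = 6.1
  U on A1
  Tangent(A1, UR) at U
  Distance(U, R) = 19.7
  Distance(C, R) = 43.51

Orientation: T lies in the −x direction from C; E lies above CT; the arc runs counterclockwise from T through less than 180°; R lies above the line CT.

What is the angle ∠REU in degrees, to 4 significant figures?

72.80°

Checks: |ET| = 6.100 ✓; |EU| = 6.100 ✓; ∠(EU, UR) = 90.00° ✓; |UR| = 19.70 ✓; |CR| = 43.51 ✓.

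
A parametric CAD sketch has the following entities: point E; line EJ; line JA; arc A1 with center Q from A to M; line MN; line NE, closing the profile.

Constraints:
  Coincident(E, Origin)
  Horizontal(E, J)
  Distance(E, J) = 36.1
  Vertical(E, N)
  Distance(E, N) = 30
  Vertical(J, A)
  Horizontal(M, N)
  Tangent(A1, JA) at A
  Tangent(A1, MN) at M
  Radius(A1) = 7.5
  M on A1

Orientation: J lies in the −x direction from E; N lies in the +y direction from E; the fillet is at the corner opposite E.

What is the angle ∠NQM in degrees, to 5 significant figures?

75.306°

E is at the origin; E and J share the same y with |EJ| = 36.1 and J on the −x side, so J = (-36.100, 0.0000). E and N share the same x with |EN| = 30.0 and N on the +y side, so N = (0.0000, 30.000). The virtual corner opposite E is at (-36.100, 30.000). Tangency of A1 to JA means the radius QA is perpendicular to JA and tangency of A1 to MN means the radius QM is perpendicular to MN, with radius 7.5, so the center Q sits 7.5 in from both sides at Q = (-28.600, 22.500). That places the tangent points at A = (-36.100, 22.500) on JA and M = (-28.600, 30.000) on MN. Then cos ∠NQM = QN·QM / (|QN||QM|), giving 75.306°.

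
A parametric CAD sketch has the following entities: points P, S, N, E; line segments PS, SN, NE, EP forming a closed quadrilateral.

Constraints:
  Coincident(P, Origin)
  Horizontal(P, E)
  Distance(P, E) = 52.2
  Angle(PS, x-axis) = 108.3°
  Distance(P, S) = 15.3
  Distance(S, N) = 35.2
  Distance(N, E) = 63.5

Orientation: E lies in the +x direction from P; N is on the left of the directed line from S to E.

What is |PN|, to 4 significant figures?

47.70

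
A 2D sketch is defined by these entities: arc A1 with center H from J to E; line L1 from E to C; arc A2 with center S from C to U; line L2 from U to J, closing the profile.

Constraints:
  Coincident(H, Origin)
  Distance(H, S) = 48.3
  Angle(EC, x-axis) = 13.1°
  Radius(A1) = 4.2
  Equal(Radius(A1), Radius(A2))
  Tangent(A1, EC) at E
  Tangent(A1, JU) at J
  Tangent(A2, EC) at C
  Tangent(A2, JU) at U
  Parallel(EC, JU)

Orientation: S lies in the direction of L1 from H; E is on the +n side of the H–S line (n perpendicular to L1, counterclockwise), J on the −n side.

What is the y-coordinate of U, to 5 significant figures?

6.8566

The slot axis is L1's direction at 13.1°, so u = (cos 13.1°, sin 13.1°) = (0.97398, 0.22665) and n = (−sin 13.1°, cos 13.1°) = (-0.22665, 0.97398). H is at the origin and S lies 48.3 along u from H, so S = 48.3·u = (47.043, 10.947). Tangency of A1 to both parallel lines with radius 4.2 puts E and J at H ± 4.2·n: E = (-0.95194, 4.0907), J = (0.95194, -4.0907). Equal radii place C and U the same way about S: C = S + 4.2·n = (46.091, 15.038), U = S − 4.2·n = (47.995, 6.8566). So U.y = 6.8566.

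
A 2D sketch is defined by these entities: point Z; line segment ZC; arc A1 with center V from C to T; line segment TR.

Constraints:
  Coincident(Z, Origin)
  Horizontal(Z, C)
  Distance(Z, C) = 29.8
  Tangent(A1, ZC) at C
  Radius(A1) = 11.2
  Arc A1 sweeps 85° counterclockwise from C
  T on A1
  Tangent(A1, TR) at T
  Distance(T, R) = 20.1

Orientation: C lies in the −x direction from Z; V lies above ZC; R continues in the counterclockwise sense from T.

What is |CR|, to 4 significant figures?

32.89

Z is at the origin; ZC is horizontal with |ZC| = 29.8 and C on the −x side, so C = (-29.80, 0.000). A1 meets ZC tangentially, so VC is at right angles to ZC, so V = C + (0, 11.2) = (-29.80, 11.20). On A1, C sits at bearing -90° from V; an 85° counterclockwise sweep puts T at bearing -5°, so T = V + 11.2·(cos -5°, sin -5°) = (-18.64, 10.22). Since A1 is tangent to TR there, VT ⟂ TR, so TR runs along (−sin -5°, cos -5°); with |TR| = 20.1, R = (-16.89, 30.25). Then |CR| = |R − C| = 32.89.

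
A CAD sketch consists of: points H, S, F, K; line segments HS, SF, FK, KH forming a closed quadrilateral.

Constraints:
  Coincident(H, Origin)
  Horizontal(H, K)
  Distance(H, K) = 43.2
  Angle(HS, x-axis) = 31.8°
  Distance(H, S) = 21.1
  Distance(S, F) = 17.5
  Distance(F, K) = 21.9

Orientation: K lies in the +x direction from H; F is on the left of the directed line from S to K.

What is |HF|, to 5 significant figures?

38.586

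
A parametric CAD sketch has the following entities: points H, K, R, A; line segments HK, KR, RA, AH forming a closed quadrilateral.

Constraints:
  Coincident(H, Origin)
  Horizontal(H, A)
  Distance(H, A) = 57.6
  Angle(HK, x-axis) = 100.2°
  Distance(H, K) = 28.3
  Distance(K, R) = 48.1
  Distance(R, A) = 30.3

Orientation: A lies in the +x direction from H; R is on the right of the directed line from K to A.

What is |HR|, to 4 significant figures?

28.98

Checks: |KR| = 48.10 ✓; |RA| = 30.30 ✓.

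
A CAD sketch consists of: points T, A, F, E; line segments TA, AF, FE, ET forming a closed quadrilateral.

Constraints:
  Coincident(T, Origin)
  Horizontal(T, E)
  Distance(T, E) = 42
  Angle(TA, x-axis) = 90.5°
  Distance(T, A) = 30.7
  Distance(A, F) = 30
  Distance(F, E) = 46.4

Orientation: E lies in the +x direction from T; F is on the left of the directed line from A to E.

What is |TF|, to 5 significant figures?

51.313

T is at the origin; TE is horizontal with |TE| = 42.0 and E in +x, so E = (42.0, 0). TA runs at 90.5° with |TA| = 30.7, so A = (-0.26790, 30.699). F is determined by |AF| = 30.0 and |FE| = 46.4 together: it lies at the intersection of circle(A, 30.0) and circle(E, 46.4). With |AE| = 52.240, the foot of the radical line on AE is 14.127 from A and the perpendicular offset is √(30.0² − 14.127²) = 26.465. Taking the left-of-AE solution: F = (26.715, 43.810).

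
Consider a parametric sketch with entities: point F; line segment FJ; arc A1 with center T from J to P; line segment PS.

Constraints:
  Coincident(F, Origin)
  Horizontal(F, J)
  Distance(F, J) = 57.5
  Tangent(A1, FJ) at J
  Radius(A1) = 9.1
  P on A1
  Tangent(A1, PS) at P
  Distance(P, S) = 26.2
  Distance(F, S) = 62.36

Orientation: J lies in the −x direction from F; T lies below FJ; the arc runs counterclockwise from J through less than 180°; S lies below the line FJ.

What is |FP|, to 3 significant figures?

66.6

Checks: |TP| = 9.100 ✓; ∠(TP, PS) = 90.00° ✓; |PS| = 26.20 ✓; |FS| = 62.36 ✓.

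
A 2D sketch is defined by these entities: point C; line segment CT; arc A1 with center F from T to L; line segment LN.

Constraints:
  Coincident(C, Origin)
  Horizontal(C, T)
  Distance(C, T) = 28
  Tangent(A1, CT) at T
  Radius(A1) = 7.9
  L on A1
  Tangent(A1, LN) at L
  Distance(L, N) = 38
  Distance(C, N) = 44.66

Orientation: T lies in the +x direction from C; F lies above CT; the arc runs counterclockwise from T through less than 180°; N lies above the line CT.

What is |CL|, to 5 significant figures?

36.583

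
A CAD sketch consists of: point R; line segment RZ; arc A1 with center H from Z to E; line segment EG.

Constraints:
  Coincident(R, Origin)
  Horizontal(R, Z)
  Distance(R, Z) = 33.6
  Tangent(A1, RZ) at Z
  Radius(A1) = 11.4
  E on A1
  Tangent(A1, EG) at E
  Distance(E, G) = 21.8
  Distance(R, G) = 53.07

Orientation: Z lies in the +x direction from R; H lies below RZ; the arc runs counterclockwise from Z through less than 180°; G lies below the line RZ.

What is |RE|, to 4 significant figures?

31.50

Checks: |HE| = 11.40 ✓; ∠(HE, EG) = 90.00° ✓; |EG| = 21.80 ✓; |RG| = 53.07 ✓.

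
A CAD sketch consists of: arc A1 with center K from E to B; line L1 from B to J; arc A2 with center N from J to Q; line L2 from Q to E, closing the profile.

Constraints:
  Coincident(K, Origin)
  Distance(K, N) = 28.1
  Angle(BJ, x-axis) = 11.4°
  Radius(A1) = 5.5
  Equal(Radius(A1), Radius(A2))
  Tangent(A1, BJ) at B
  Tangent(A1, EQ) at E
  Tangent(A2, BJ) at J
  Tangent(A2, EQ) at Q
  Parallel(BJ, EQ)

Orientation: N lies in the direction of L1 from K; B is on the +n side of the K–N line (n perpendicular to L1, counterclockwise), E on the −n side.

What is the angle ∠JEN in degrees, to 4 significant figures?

10.30°

The slot axis is L1's direction at 11.4°, so u = (cos 11.4°, sin 11.4°) = (0.9803, 0.1977) and n = (−sin 11.4°, cos 11.4°) = (-0.1977, 0.9803). K is at the origin and N lies 28.1 along u from K, so N = 28.1·u = (27.55, 5.554). Tangency of A1 to both parallel lines with radius 5.5 puts B and E at K ± 5.5·n: B = (-1.087, 5.391), E = (1.087, -5.391). Equal radii place J and Q the same way about N: J = N + 5.5·n = (26.46, 10.95), Q = N − 5.5·n = (28.63, 0.1627). Then cos ∠JEN = EJ·EN / (|EJ||EN|), giving 10.30°.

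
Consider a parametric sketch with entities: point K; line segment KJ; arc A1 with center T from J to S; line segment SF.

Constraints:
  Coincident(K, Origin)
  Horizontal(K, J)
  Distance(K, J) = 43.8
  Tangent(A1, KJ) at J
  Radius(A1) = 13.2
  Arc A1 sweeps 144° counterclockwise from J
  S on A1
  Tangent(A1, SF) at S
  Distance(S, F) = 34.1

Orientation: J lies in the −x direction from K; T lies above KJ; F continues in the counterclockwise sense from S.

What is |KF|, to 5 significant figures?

77.316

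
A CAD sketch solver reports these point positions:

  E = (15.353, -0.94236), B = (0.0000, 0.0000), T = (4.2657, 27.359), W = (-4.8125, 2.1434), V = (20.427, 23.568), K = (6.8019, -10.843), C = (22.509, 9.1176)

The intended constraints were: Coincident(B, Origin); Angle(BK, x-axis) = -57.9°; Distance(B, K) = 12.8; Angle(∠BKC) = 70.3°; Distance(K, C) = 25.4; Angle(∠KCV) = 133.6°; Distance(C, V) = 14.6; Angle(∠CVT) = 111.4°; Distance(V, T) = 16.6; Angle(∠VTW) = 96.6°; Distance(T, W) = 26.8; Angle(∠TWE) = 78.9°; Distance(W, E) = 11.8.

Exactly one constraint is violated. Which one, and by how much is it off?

Distance(W, E) = 11.8 — off by 8.60.

B = (0.00, 0.00) ✓; BK at -57.90° ✓; |BK| = 12.80 ✓; ∠BKC = 70.30° ✓; |KC| = 25.40 ✓; ∠KCV = 133.6° ✓; |CV| = 14.60 ✓; ∠CVT = 111.4° ✓; |VT| = 16.60 ✓; ∠VTW = 96.60° ✓; |TW| = 26.80 ✓; ∠TWE = 78.90° ✓; |WE| = 20.40 ✗.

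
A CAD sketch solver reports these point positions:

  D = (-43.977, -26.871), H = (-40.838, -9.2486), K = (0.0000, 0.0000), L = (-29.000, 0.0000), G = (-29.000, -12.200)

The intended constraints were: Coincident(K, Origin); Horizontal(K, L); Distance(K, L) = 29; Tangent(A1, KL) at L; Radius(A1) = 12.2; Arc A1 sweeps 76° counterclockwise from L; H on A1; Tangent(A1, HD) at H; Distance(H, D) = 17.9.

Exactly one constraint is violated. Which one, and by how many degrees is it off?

Tangent(A1, HD) at H — off by 3.90°.

K = (0.00, 0.00) ✓; K.y = 0.00, L.y = 0.00 ✓; |KL| = 29.00 ✓; ∠(GL, LK) = 90.00° ✓; |GL| = 12.20 ✓; bearing(G→H) − bearing(G→L) = 76.00° ✓; |GH| = 12.20 ✓; ∠(GH, HD) = 86.10° ✗; |HD| = 17.90 ✓.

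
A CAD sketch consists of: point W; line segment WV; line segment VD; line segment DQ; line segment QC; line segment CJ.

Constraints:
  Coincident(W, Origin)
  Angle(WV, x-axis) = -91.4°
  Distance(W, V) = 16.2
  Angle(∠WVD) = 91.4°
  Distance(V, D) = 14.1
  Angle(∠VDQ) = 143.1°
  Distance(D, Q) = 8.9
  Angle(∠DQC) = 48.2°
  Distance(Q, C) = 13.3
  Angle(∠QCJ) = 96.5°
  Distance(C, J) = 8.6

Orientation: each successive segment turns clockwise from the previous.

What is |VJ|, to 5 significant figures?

5.5512

W is at the origin; WV runs at -91.4° with length 16.2, so V = (-0.39580, -16.195). ∠WVD = 91.4° gives VD at -180.00° from the x-axis; with |VD| = 14.1, D = (-14.496, -16.195). ∠VDQ = 143.1° gives DQ at 143.10° from the x-axis; with |DQ| = 8.9, Q = (-21.613, -10.851). ∠DQC = 48.2° gives QC at 11.300° from the x-axis; with |QC| = 13.3, C = (-8.5708, -8.2453). ∠QCJ = 96.5° gives CJ at -72.200° from the x-axis; with |CJ| = 8.6, J = (-5.9418, -16.434). Then |VJ| = |J − V| = 5.5512.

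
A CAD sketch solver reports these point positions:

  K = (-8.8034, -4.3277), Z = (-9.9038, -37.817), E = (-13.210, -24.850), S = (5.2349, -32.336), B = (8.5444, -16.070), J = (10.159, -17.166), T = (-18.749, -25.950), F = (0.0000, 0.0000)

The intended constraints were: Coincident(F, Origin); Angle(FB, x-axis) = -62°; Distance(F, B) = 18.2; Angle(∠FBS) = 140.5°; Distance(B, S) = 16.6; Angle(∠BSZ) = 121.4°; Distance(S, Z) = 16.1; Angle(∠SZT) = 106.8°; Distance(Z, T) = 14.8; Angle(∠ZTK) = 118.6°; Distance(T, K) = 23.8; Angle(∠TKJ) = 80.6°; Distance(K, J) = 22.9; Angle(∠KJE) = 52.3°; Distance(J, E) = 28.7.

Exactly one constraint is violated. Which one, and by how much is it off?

Distance(J, E) = 28.7 — off by 4.10.

F = (0.00, 0.00) ✓; FB at -62.00° ✓; |FB| = 18.20 ✓; ∠FBS = 140.5° ✓; |BS| = 16.60 ✓; ∠BSZ = 121.4° ✓; |SZ| = 16.10 ✓; ∠SZT = 106.8° ✓; |ZT| = 14.80 ✓; ∠ZTK = 118.6° ✓; |TK| = 23.80 ✓; ∠TKJ = 80.60° ✓; |KJ| = 22.90 ✓; ∠KJE = 52.30° ✓; |JE| = 24.60 ✗.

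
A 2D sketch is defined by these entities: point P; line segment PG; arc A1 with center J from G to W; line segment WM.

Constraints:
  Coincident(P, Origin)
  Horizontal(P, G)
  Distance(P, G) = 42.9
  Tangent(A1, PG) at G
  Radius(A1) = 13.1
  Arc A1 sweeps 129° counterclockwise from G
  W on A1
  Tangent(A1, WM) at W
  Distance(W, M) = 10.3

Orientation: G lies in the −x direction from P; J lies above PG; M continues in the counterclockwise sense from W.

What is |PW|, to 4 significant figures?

39.07

Since A1 is tangent to PG there, JG ⟂ PG, so J = G + (0, 13.1) = (-42.90, 13.10). On A1, G sits at bearing -90° from J; a 129° counterclockwise sweep puts W at bearing 39°, so W = J + 13.1·(cos 39°, sin 39°) = (-32.72, 21.34). Then |PW| = |W − P| = 39.07.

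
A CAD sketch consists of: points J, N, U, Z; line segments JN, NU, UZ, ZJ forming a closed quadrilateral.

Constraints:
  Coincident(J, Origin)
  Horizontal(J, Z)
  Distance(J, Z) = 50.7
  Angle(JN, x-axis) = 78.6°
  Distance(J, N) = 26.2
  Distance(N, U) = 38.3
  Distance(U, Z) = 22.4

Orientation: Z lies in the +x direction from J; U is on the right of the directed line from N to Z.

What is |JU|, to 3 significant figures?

29.1

J is at the origin; JZ is horizontal with |JZ| = 50.7 and Z in +x, so Z = (50.7, 0). JN runs at 78.6° with |JN| = 26.2, so N = (5.18, 25.7). U is determined by |NU| = 38.3 and |UZ| = 22.4 together: it lies at the intersection of circle(N, 38.3) and circle(Z, 22.4). With |NZ| = 52.3, the foot of the radical line on NZ is 35.4 from N and the perpendicular offset is √(38.3² − 35.4²) = 14.7. Taking the right-of-NZ solution: U = (28.8, -4.50).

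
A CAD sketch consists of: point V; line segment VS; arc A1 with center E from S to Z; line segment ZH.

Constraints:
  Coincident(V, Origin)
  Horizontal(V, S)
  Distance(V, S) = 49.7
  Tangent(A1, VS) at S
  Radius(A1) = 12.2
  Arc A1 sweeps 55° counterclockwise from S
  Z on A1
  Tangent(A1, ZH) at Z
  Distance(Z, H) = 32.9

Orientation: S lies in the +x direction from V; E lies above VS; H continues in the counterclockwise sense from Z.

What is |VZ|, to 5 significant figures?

59.920

Tangency of A1 to VS means the radius ES is perpendicular to VS, so E = S + (0, 12.2) = (49.700, 12.200). On A1, S sits at bearing -90° from E; a 55° counterclockwise sweep puts Z at bearing -35°, so Z = E + 12.2·(cos -35°, sin -35°) = (59.694, 5.2024). Then |VZ| = |Z − V| = 59.920.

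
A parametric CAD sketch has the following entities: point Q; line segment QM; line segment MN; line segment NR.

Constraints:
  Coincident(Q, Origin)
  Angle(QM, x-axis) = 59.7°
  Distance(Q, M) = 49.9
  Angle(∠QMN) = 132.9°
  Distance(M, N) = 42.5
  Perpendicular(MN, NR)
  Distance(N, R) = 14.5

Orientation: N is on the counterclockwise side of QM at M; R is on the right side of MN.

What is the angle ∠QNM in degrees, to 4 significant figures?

25.55°

Q is at the origin; QM runs at 59.7° with length 49.9, so M = 49.9·(cos 59.7°, sin 59.7°) = (25.18, 43.08). ∠QMN = 132.9°, so MN runs at 59.7° + (180° − 132.9°) = 106.8° from the x-axis; with |MN| = 42.5, N = M + 42.5·(cos 106.8°, sin 106.8°) = (12.89, 83.77). Then cos ∠QNM = NQ·NM / (|NQ||NM|), giving 25.55°.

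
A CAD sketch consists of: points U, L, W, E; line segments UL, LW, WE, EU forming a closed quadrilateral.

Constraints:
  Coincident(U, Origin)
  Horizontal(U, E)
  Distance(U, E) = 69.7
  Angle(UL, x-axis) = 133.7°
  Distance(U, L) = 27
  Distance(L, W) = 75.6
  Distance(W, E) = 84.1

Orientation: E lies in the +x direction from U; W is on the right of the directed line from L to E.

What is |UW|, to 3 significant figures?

52.7

U is at the origin; U and E share the same y with |UE| = 69.7 and E in +x, so E = (69.7, 0). UL runs at 133.7° with |UL| = 27.0, so L = (-18.7, 19.5). W is determined by |LW| = 75.6 and |WE| = 84.1 together: it lies at the intersection of circle(L, 75.6) and circle(E, 84.1). With |LE| = 90.5, the foot of the radical line on LE is 37.7 from L and the perpendicular offset is √(75.6² − 37.7²) = 65.5. Taking the right-of-LE solution: W = (4.07, -52.6).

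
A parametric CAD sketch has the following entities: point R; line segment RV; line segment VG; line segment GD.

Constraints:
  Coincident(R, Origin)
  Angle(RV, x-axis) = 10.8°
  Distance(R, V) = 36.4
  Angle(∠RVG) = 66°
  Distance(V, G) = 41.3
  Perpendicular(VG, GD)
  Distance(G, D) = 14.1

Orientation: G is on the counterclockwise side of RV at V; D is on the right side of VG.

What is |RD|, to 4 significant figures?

54.26

R is at the origin; RV runs at 10.8° with length 36.4, so V = 36.4·(cos 10.8°, sin 10.8°) = (35.76, 6.821). ∠RVG = 66.0°, so VG runs at 10.8° + (180° − 66.0°) = 124.8° from the x-axis; with |VG| = 41.3, G = V + 41.3·(cos 124.8°, sin 124.8°) = (12.18, 40.73). VG ⟂ GD; with |GD| = 14.1 on the right of VG, D = G + 14.1·(0.8211, 0.5707) = (23.76, 48.78). Then |RD| = |D − R| = 54.26.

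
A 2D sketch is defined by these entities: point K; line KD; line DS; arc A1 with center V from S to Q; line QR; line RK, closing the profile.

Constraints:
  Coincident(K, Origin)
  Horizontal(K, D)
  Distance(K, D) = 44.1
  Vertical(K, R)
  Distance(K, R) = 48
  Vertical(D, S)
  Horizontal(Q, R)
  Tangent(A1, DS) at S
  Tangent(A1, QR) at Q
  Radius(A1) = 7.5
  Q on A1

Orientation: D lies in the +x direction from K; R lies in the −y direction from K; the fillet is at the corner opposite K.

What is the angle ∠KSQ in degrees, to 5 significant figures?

87.563°

K is at the origin; KD is horizontal with |KD| = 44.1 and D on the +x side, so D = (44.100, 0.0000). KR is vertical with |KR| = 48.0 and R on the −y side, so R = (0.0000, -48.000). The virtual corner opposite K is at (44.100, -48.000). Tangency of A1 to DS means the radius VS is perpendicular to DS and A1 meets QR tangentially, so VQ is at right angles to QR, with radius 7.5, so the center V sits 7.5 in from both sides at V = (36.600, -40.500). That places the tangent points at S = (44.100, -40.500) on DS and Q = (36.600, -48.000) on QR. Then cos ∠KSQ = SK·SQ / (|SK||SQ|), giving 87.563°.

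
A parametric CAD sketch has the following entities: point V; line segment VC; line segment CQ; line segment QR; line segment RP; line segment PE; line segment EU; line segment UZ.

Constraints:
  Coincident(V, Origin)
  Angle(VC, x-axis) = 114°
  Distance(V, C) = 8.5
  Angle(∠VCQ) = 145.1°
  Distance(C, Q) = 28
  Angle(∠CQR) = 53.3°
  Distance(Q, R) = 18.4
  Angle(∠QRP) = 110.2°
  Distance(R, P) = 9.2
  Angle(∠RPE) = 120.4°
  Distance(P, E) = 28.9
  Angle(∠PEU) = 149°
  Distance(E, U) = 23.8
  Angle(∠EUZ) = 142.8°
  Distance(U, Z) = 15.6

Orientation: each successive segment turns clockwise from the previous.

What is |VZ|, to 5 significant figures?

59.556

V is at the origin; VC runs at 114.0° with length 8.5, so C = (-3.4573, 7.7651). ∠VCQ = 145.1° gives CQ at 79.100° from the x-axis; with |CQ| = 28.0, Q = (1.8374, 35.260). ∠CQR = 53.3° gives QR at -47.600° from the x-axis; with |QR| = 18.4, R = (14.245, 21.672). ∠QRP = 110.2° gives RP at -117.40° from the x-axis; with |RP| = 9.2, P = (10.011, 13.505). ∠RPE = 120.4° gives PE at -177.00° from the x-axis; with |PE| = 28.9, E = (-18.850, 11.992). ∠PEU = 149.0° gives EU at 152.00° from the x-axis; with |EU| = 23.8, U = (-39.864, 23.165). ∠EUZ = 142.8° gives UZ at 114.80° from the x-axis; with |UZ| = 15.6, Z = (-46.407, 37.327). Then |VZ| = |Z − V| = 59.556.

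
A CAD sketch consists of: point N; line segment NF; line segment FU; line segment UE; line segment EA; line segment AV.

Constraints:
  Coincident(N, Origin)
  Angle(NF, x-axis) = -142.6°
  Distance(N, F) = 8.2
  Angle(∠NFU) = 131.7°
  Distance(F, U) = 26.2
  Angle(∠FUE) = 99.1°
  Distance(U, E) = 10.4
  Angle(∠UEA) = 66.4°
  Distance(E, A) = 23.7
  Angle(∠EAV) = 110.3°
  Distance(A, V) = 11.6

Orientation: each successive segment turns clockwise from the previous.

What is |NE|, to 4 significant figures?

33.56

N is at the origin; NF runs at -142.6° with length 8.2, so F = (-6.514, -4.980). ∠NFU = 131.7° gives FU at 169.1° from the x-axis; with |FU| = 26.2, U = (-32.24, -0.02618). ∠FUE = 99.1° gives UE at 88.20° from the x-axis; with |UE| = 10.4, E = (-31.91, 10.37). Then |NE| = |E − N| = 33.56.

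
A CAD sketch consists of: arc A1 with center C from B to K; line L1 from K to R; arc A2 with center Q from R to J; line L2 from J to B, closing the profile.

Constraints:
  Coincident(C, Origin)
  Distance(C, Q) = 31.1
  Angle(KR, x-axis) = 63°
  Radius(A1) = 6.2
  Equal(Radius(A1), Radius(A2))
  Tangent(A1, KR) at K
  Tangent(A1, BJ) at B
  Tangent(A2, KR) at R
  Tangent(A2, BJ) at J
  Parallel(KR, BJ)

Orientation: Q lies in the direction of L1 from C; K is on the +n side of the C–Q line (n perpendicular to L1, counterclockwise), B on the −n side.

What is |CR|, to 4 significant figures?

31.71

The slot axis is L1's direction at 63.0°, so u = (cos 63.0°, sin 63.0°) = (0.4540, 0.8910) and n = (−sin 63.0°, cos 63.0°) = (-0.8910, 0.4540). C is at the origin and Q lies 31.1 along u from C, so Q = 31.1·u = (14.12, 27.71). Tangency of A1 to both parallel lines with radius 6.2 puts K and B at C ± 6.2·n: K = (-5.524, 2.815), B = (5.524, -2.815). Equal radii place R and J the same way about Q: R = Q + 6.2·n = (8.595, 30.53), J = Q − 6.2·n = (19.64, 24.90). Then |CR| = |R − C| = 31.71.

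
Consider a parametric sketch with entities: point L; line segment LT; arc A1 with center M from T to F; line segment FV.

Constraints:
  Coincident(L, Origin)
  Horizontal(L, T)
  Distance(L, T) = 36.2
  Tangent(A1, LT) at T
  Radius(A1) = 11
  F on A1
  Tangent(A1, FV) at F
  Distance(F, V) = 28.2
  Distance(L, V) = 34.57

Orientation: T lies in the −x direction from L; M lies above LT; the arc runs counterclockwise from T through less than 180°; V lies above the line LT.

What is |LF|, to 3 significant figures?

27.0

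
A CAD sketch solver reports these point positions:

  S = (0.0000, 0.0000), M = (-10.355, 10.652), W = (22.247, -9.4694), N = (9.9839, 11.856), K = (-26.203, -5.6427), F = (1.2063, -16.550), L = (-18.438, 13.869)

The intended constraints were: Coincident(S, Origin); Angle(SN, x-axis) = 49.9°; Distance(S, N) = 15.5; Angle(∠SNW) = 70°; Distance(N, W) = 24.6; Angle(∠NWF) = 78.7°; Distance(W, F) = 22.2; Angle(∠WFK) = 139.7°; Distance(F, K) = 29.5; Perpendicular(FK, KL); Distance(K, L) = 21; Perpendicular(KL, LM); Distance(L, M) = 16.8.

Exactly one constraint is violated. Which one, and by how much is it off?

Distance(L, M) = 16.8 — off by 8.10.

S = (0.00, 0.00) ✓; SN at 49.90° ✓; |SN| = 15.50 ✓; ∠SNW = 70.00° ✓; |NW| = 24.60 ✓; ∠NWF = 78.70° ✓; |WF| = 22.20 ✓; ∠WFK = 139.7° ✓; |FK| = 29.50 ✓; ∠(FK, KL) = 90.00° ✓; |KL| = 21.00 ✓; ∠(KL, LM) = 90.00° ✓; |LM| = 8.700 ✗.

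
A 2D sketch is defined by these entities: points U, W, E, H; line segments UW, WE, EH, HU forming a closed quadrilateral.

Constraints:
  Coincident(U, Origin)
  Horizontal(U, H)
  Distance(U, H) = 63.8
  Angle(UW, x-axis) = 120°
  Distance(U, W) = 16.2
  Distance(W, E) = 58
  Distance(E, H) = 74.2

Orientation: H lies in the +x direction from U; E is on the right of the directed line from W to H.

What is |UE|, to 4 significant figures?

42.98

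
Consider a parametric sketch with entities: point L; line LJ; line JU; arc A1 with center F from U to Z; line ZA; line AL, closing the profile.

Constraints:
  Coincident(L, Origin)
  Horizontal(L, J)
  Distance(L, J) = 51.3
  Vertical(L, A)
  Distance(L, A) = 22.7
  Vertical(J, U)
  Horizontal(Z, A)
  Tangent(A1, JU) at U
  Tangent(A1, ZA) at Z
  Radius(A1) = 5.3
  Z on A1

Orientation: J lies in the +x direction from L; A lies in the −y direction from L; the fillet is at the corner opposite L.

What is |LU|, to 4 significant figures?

54.17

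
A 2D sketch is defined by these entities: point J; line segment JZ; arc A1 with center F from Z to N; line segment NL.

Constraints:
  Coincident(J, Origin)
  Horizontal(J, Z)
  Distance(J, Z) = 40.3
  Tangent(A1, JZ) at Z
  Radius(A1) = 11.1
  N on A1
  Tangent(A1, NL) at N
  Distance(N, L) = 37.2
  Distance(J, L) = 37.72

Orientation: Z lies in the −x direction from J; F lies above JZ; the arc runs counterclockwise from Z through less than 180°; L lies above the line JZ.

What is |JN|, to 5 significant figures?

31.411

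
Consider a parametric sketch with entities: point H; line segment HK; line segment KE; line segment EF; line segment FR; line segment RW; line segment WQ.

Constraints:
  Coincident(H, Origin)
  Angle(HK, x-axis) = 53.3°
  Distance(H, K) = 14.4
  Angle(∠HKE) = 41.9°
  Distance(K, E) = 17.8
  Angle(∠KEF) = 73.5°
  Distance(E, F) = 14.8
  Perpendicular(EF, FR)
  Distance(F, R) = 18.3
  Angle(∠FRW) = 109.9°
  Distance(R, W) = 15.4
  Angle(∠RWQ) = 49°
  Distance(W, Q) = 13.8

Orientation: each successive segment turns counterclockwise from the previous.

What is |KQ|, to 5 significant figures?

6.4041

H is at the origin; HK runs at 53.3° with length 14.4, so K = (8.6058, 11.546). ∠HKE = 41.9° gives KE at -168.60° from the x-axis; with |KE| = 17.8, E = (-8.8430, 8.0273). ∠KEF = 73.5° gives EF at -62.100° from the x-axis; with |EF| = 14.8, F = (-1.9177, -5.0525). EF is perpendicular to FR, so FR runs at 27.900°; with |FR| = 18.3, R = (14.255, 3.5107). ∠FRW = 109.9° gives RW at 98.000° from the x-axis; with |RW| = 15.4, W = (12.112, 18.761). ∠RWQ = 49.0° gives WQ at -131.00° from the x-axis; with |WQ| = 13.8, Q = (3.0584, 8.3458). Then |KQ| = |Q − K| = 6.4041.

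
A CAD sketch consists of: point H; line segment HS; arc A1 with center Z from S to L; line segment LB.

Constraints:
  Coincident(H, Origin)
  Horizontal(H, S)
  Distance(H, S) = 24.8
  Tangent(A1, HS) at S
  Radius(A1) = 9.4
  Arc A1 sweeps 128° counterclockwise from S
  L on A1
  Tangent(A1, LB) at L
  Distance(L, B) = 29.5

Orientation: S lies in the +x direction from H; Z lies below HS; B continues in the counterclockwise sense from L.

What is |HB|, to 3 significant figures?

52.4

H is at the origin; H and S share the same y with |HS| = 24.8 and S on the +x side, so S = (24.8, 0.00). The tangent condition forces ZS to be normal to HS, so Z = S + (0, -9.4) = (24.8, -9.40). On A1, S sits at bearing 90° from Z; a 128° counterclockwise sweep puts L at bearing 218°, so L = Z + 9.4·(cos 218°, sin 218°) = (17.4, -15.2). Tangency of A1 to LB means the radius ZL is perpendicular to LB, so LB runs along (−sin 218°, cos 218°); with |LB| = 29.5, B = (35.6, -38.4). Then |HB| = |B − H| = 52.4.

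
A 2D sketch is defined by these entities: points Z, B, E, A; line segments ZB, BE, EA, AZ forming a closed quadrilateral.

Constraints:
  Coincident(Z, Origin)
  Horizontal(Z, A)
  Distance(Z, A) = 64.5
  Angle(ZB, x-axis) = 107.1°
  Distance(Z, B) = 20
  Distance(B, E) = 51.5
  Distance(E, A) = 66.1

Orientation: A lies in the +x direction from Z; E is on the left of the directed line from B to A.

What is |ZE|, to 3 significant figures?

63.7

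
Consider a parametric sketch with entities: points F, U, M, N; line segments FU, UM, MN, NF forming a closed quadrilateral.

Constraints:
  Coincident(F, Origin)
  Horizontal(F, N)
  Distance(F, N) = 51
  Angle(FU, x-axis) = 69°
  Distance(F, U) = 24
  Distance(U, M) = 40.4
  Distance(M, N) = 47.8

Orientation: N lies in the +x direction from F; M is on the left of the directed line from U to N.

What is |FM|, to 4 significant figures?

62.07

F is at the origin; F and N share the same y with |FN| = 51.0 and N in +x, so N = (51.0, 0). FU runs at 69.0° with |FU| = 24.0, so U = (8.601, 22.41). M is determined by |UM| = 40.4 and |MN| = 47.8 together: it lies at the intersection of circle(U, 40.4) and circle(N, 47.8). With |UN| = 47.96, the foot of the radical line on UN is 17.17 from U and the perpendicular offset is √(40.4² − 17.17²) = 36.57. Taking the left-of-UN solution: M = (40.87, 46.71).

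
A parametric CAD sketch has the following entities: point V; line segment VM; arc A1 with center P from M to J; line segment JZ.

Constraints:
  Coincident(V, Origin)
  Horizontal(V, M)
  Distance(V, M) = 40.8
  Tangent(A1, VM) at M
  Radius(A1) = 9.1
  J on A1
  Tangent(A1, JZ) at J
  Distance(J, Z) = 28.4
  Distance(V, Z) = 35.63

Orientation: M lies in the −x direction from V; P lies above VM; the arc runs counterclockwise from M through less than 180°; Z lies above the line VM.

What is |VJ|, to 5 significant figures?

33.122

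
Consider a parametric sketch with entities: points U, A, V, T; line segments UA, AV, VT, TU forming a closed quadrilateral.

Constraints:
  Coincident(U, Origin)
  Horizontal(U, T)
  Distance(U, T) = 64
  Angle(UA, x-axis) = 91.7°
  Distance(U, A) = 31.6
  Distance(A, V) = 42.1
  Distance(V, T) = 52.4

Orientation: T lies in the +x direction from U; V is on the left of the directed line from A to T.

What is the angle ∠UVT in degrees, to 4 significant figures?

69.04°

Checks: |AV| = 42.10 ✓; |VT| = 52.40 ✓.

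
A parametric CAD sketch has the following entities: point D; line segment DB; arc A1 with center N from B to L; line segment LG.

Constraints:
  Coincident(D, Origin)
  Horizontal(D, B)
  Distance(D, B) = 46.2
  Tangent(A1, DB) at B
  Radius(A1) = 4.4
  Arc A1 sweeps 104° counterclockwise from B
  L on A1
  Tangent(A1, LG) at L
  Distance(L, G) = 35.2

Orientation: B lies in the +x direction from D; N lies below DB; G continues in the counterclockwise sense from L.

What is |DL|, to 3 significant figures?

42.3

The tangent condition forces NB to be normal to DB, so N = B + (0, -4.4) = (46.2, -4.40). On A1, B sits at bearing 90° from N; a 104° counterclockwise sweep puts L at bearing 194°, so L = N + 4.4·(cos 194°, sin 194°) = (41.9, -5.46). Then |DL| = |L − D| = 42.3.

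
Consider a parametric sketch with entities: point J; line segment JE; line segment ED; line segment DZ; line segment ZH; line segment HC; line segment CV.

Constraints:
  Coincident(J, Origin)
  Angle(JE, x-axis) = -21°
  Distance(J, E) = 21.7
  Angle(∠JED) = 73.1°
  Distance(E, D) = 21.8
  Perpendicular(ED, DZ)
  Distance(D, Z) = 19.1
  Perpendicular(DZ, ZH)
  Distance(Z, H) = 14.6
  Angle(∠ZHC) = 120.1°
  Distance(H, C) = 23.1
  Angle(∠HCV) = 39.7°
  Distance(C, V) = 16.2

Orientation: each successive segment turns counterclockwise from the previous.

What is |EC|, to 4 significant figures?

4.473

DZ ⟂ ZH, so ZH runs at -94.10°; with |ZH| = 14.6, H = (1.722, 0.7706). ∠ZHC = 120.1° gives HC at -34.20° from the x-axis; with |HC| = 23.1, C = (20.83, -12.21). Then |EC| = |C − E| = 4.473.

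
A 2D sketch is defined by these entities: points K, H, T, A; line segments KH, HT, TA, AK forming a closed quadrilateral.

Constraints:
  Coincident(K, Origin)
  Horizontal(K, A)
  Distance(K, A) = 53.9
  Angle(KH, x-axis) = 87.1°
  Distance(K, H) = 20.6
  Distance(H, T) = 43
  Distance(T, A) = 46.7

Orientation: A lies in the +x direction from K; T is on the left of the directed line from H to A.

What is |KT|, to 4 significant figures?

57.44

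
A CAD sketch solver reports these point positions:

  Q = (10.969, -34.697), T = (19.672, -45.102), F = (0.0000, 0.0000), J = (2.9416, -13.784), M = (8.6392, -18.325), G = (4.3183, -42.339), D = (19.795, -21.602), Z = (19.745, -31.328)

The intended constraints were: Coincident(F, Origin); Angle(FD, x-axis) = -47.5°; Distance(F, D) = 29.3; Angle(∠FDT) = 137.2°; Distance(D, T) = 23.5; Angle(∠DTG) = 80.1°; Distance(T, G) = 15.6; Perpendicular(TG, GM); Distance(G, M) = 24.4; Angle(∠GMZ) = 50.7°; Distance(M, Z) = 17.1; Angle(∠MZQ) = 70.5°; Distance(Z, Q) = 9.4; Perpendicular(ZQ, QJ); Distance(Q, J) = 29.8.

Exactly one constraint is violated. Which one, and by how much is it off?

Distance(Q, J) = 29.8 — off by 7.40.

F = (0.00, 0.00) ✓; FD at -47.50° ✓; |FD| = 29.30 ✓; ∠FDT = 137.2° ✓; |DT| = 23.50 ✓; ∠DTG = 80.10° ✓; |TG| = 15.60 ✓; ∠(TG, GM) = 90.00° ✓; |GM| = 24.40 ✓; ∠GMZ = 50.70° ✓; |MZ| = 17.10 ✓; ∠MZQ = 70.50° ✓; |ZQ| = 9.400 ✓; ∠(ZQ, QJ) = 90.00° ✓; |QJ| = 22.40 ✗.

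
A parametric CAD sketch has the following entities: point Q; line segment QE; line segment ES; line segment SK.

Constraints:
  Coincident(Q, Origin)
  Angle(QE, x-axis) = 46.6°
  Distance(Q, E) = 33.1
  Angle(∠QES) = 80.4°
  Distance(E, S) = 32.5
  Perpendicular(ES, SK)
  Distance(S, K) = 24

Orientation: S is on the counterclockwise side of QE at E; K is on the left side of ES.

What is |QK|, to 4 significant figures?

28.33

Q is at the origin; QE runs at 46.6° with length 33.1, so E = 33.1·(cos 46.6°, sin 46.6°) = (22.74, 24.05). ∠QES = 80.4°, so ES runs at 46.6° + (180° − 80.4°) = 146.2° from the x-axis; with |ES| = 32.5, S = E + 32.5·(cos 146.2°, sin 146.2°) = (-4.264, 42.13). The perpendicularity gives SK at right angles to ES; with |SK| = 24.0 on the left of ES, K = S + 24.0·(-0.5563, -0.8310) = (-17.62, 22.19). Then |QK| = |K − Q| = 28.33.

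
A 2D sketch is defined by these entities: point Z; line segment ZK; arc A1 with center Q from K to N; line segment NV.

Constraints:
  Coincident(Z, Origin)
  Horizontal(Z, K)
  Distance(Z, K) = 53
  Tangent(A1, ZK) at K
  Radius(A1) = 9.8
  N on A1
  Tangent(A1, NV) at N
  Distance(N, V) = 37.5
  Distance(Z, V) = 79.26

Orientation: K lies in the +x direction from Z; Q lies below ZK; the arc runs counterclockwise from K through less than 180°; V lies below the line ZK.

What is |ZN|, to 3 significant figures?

47.0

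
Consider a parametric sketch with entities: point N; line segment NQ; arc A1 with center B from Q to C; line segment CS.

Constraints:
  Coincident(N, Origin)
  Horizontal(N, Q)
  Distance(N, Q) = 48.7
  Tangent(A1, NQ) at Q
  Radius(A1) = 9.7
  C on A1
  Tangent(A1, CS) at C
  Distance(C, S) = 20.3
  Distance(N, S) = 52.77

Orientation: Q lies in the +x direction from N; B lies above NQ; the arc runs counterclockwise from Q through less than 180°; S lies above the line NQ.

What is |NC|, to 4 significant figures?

58.23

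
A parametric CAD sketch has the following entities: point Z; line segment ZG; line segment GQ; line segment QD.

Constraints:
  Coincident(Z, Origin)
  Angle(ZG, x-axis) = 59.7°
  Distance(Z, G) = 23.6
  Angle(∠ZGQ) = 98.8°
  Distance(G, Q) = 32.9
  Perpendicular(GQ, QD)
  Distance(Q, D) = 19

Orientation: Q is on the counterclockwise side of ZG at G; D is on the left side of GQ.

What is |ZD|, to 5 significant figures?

36.765

Z is at the origin; ZG runs at 59.7° with length 23.6, so G = 23.6·(cos 59.7°, sin 59.7°) = (11.907, 20.376). ∠ZGQ = 98.8°, so GQ runs at 59.7° + (180° − 98.8°) = 140.90° from the x-axis; with |GQ| = 32.9, Q = G + 32.9·(cos 140.90°, sin 140.90°) = (-13.625, 41.125). The perpendicularity gives QD at right angles to GQ; with |QD| = 19.0 on the left of GQ, D = Q + 19.0·(-0.63068, -0.77605) = (-25.608, 26.380). Then |ZD| = |D − Z| = 36.765.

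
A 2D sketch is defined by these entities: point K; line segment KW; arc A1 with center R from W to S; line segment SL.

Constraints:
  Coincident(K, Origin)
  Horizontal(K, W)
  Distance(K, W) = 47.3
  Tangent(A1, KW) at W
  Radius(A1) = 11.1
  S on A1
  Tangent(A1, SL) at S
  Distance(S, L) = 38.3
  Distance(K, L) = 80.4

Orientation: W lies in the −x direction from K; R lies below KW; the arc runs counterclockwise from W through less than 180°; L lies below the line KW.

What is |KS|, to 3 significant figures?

58.9

K is at the origin; K and W share the same y with |KW| = 47.3 and W on the −x side, so W = (-47.3, 0.00). The tangent condition forces RW to be normal to KW, so R = W + (0, -11.1) = (-47.3, -11.1). Since RS ⟂ SL (tangency), |RL| = √(11.1² + 38.3²) = 39.9 regardless of where S sits on A1. So L lies on both circle(K, 80.4) and circle(R, 39.9); the below-KW intersection is L = (-65.6, -46.6). S is the foot of the tangent from L: S = (-58.2, -8.97).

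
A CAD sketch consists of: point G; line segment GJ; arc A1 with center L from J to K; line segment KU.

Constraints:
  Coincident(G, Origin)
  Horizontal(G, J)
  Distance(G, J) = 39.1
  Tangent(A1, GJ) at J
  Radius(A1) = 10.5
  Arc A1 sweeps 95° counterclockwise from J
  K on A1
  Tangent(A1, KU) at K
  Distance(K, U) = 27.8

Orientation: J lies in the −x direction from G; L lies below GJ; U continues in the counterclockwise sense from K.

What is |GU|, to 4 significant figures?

61.25

G is at the origin; GJ is horizontal with |GJ| = 39.1 and J on the −x side, so J = (-39.10, 0.000). The tangent condition forces LJ to be normal to GJ, so L = J + (0, -10.5) = (-39.10, -10.50). On A1, J sits at bearing 90° from L; a 95° counterclockwise sweep puts K at bearing 185°, so K = L + 10.5·(cos 185°, sin 185°) = (-49.56, -11.42). A1 meets KU tangentially, so LK is at right angles to KU, so KU runs along (−sin 185°, cos 185°); with |KU| = 27.8, U = (-47.14, -39.11). Then |GU| = |U − G| = 61.25.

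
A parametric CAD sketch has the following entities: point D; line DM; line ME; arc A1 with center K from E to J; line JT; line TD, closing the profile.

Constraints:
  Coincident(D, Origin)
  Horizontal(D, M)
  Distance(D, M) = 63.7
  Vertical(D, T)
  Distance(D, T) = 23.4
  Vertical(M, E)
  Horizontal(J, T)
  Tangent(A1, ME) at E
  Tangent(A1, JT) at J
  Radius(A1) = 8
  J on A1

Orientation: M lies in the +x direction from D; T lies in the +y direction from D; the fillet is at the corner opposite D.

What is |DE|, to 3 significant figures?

65.5

D is at the origin; D and M share the same y with |DM| = 63.7 and M on the +x side, so M = (63.7, 0.00). D and T share the same x with |DT| = 23.4 and T on the +y side, so T = (0.00, 23.4). The virtual corner opposite D is at (63.7, 23.4). A1 meets ME tangentially, so KE is at right angles to ME and tangency of A1 to JT means the radius KJ is perpendicular to JT, with radius 8.0, so the center K sits 8.0 in from both sides at K = (55.7, 15.4). That places the tangent points at E = (63.7, 15.4) on ME and J = (55.7, 23.4) on JT. Then |DE| = |E − D| = 65.5.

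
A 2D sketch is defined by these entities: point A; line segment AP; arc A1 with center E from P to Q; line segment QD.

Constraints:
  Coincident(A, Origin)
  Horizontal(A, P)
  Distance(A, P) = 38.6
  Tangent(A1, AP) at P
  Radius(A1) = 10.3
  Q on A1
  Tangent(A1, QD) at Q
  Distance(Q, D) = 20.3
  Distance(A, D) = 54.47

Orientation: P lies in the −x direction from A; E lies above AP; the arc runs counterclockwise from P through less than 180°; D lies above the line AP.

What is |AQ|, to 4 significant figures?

35.05

Checks: |AP| = 38.60 ✓; |EQ| = 10.30 ✓; ∠(EQ, QD) = 90.00° ✓; |QD| = 20.30 ✓; |AD| = 54.47 ✓.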